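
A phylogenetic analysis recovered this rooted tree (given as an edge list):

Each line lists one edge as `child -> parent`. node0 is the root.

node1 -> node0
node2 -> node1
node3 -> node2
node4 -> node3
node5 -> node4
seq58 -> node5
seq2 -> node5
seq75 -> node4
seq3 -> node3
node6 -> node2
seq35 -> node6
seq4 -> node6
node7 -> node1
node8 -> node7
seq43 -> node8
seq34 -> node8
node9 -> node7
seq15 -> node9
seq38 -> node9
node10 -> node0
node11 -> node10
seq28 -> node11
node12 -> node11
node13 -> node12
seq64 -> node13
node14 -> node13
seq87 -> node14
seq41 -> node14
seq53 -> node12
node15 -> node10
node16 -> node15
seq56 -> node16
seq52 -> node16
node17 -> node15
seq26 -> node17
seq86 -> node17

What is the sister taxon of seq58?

seq58 attaches to the tree at the node subtending (seq58,seq2).
The other lineage descending from that same node — the sister group — is the single tip seq2.

seq2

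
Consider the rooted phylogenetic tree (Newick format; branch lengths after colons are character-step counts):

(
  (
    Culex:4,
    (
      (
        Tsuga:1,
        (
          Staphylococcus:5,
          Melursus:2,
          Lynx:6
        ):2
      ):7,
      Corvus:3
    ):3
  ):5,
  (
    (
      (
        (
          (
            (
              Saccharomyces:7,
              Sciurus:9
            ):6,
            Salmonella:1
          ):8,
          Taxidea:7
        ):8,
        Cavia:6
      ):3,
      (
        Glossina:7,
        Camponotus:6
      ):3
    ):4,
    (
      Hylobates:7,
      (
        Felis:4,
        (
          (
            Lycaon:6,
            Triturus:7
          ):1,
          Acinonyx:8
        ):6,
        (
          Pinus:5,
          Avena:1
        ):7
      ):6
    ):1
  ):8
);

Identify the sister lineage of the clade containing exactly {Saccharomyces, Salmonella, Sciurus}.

Taxidea

The clade containing exactly {Saccharomyces, Salmonella, Sciurus} attaches to the tree at the node subtending (((Saccharomyces,Sciurus),Salmonella),Taxidea).
The other lineage descending from that same node — the sister group — is the single tip Taxidea.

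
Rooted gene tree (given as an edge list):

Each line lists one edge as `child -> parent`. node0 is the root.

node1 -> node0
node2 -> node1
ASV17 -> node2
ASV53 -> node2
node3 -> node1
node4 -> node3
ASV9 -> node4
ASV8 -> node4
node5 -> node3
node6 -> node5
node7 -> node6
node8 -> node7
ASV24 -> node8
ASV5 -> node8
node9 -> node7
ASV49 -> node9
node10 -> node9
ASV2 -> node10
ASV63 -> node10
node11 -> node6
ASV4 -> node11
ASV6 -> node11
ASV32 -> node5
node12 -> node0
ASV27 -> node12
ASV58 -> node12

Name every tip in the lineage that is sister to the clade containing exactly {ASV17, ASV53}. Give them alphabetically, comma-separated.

The clade containing exactly {ASV17, ASV53} attaches to the tree at the node subtending ((ASV17,ASV53),((ASV9,ASV8),((((ASV24,ASV5),(ASV49,(ASV2,ASV63))),(ASV4,ASV6)),ASV32))).
The other lineage descending from that same node — the sister group — is ((ASV9,ASV8),((((ASV24,ASV5),(ASV49,(ASV2,ASV63))),(ASV4,ASV6)),ASV32)); its 10 tips in alphabetical order are the answer.

ASV2, ASV24, ASV32, ASV4, ASV49, ASV5, ASV6, ASV63, ASV8, ASV9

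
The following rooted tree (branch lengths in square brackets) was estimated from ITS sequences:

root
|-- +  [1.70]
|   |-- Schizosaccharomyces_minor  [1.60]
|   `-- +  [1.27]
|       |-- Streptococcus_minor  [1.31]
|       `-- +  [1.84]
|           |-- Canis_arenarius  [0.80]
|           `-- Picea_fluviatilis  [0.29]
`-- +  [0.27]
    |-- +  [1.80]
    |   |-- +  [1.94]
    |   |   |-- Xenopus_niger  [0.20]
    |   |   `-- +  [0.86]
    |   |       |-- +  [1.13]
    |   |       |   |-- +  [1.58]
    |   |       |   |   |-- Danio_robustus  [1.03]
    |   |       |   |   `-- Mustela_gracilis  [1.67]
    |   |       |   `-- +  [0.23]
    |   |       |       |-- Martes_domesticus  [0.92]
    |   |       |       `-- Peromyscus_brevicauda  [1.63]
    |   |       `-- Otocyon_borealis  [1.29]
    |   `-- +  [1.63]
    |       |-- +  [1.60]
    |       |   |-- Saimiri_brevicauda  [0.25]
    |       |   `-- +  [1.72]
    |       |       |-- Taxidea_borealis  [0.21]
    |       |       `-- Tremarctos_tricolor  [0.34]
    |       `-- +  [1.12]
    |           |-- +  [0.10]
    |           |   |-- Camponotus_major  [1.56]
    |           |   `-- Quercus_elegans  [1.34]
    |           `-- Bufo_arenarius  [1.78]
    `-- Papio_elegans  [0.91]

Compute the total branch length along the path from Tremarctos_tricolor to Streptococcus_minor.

11.64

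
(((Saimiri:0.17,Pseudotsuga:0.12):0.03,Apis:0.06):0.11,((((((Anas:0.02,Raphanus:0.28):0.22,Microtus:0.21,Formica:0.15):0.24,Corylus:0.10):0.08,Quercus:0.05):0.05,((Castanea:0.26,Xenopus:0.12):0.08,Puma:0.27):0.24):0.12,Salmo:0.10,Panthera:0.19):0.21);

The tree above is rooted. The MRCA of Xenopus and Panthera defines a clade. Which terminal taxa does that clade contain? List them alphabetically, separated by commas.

Tracing Xenopus: it sits inside (Castanea,Xenopus).
Tracing Panthera: it sits inside ((((((Anas,Raphanus),Microtus,Formica),Corylus),Quercus),((Castanea,Xenopus),Puma)),Salmo,Panthera).
The smallest clade enclosing both is ((((((Anas,Raphanus),Microtus,Formica),Corylus),Quercus),((Castanea,Xenopus),Puma)),Salmo,Panthera); the answer is its 11 terminal taxa in alphabetical order.

Anas, Castanea, Corylus, Formica, Microtus, Panthera, Puma, Quercus, Raphanus, Salmo, Xenopus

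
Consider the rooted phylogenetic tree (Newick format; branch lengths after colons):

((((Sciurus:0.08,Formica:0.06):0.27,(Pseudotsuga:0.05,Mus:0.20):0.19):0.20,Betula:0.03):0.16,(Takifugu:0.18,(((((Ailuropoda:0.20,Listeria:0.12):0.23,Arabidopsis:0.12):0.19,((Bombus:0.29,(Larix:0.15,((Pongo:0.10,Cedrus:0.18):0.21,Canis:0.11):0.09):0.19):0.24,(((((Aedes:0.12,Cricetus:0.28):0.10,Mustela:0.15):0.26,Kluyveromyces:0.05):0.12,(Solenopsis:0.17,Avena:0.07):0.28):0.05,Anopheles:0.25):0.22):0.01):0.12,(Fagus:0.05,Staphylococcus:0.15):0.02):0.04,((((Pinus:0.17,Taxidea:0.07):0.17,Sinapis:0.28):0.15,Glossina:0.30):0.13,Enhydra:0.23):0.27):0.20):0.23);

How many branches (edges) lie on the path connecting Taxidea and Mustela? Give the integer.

13

The MRCA of Taxidea and Mustela is the node subtending (((((Ailuropoda,Listeria),Arabidopsis),((Bombus,(Larix,((Pongo,Cedrus),Canis))),(((((Aedes,Cricetus),Mustela),Kluyveromyces),(Solenopsis,Avena)),Anopheles))),(Fagus,Staphylococcus)),((((Pinus,Taxidea),Sinapis),Glossina),Enhydra)).
From Taxidea up to that node: 5 branches. From Mustela up to the same node: 8 branches. Total: 5 + 8 = 13.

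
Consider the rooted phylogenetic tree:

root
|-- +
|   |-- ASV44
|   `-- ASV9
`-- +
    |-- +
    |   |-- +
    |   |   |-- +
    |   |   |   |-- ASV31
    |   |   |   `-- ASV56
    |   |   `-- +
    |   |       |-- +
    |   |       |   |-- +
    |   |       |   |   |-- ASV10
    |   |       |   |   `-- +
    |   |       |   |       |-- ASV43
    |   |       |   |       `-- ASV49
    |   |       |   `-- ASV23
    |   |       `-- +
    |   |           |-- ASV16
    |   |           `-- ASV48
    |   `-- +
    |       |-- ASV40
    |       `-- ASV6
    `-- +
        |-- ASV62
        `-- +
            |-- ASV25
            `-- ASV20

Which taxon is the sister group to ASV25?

ASV25 attaches to the tree at the node subtending (ASV25,ASV20).
The other lineage descending from that same node — the sister group — is the single tip ASV20.

ASV20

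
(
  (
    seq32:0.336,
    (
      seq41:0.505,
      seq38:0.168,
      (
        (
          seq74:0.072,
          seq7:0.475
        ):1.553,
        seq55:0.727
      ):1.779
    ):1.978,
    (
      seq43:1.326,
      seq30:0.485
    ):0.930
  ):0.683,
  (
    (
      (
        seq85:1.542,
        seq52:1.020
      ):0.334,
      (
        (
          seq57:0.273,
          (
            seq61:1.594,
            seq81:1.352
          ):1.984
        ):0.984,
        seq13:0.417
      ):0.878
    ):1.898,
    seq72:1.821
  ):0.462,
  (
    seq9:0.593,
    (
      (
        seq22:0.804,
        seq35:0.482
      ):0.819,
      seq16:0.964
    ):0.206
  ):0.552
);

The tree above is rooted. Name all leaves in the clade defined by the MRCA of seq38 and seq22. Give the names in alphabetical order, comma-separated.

seq13, seq16, seq22, seq30, seq32, seq35, seq38, seq41, seq43, seq52, seq55, seq57, seq61, seq7, seq72, seq74, seq81, seq85, seq9

Tracing seq38: it sits inside (seq41,seq38,((seq74,seq7),seq55)).
Tracing seq22: it sits inside (seq22,seq35).
The smallest clade enclosing both is the whole tree (their MRCA is the root), so the answer is all 19 tips in alphabetical order.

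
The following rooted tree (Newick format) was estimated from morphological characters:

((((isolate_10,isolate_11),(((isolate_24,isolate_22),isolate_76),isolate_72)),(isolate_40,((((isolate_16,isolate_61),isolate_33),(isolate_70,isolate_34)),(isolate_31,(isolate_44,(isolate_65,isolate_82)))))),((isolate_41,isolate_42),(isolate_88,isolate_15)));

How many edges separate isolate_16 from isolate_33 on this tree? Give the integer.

3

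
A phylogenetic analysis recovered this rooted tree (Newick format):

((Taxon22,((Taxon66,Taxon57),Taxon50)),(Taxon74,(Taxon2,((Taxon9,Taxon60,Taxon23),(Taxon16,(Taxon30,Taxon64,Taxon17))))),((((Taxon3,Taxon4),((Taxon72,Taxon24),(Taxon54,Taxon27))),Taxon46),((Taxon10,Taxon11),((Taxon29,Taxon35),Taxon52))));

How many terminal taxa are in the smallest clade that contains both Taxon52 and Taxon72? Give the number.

12

The MRCA of Taxon52 and Taxon72 is the node subtending ((((Taxon3,Taxon4),((Taxon72,Taxon24),(Taxon54,Taxon27))),Taxon46),((Taxon10,Taxon11),((Taxon29,Taxon35),Taxon52))).
That clade contains 12 terminal taxa: Taxon10, Taxon11, Taxon24, Taxon27, Taxon29, Taxon3, Taxon35, Taxon4, Taxon46, Taxon52, Taxon54, Taxon72.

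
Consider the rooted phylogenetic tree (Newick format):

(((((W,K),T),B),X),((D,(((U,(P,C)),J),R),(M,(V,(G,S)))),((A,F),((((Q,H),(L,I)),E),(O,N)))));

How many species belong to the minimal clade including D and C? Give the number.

10

The MRCA of D and C is the node subtending (D,(((U,(P,C)),J),R),(M,(V,(G,S)))).
That clade contains 10 terminal taxa: C, D, G, J, M, P, R, S, U, V.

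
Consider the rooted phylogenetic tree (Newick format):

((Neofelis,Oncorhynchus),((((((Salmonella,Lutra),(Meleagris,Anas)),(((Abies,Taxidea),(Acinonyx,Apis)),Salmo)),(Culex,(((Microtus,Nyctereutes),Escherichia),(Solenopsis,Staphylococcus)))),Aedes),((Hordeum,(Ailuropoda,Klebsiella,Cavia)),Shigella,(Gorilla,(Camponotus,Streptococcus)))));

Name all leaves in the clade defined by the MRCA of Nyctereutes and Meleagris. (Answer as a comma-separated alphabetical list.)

Abies, Acinonyx, Anas, Apis, Culex, Escherichia, Lutra, Meleagris, Microtus, Nyctereutes, Salmo, Salmonella, Solenopsis, Staphylococcus, Taxidea

Tracing Nyctereutes: it sits inside (Microtus,Nyctereutes).
Tracing Meleagris: it sits inside (Meleagris,Anas).
The smallest clade enclosing both is ((((Salmonella,Lutra),(Meleagris,Anas)),(((Abies,Taxidea),(Acinonyx,Apis)),Salmo)),(Culex,(((Microtus,Nyctereutes),Escherichia),(Solenopsis,Staphylococcus)))); the answer is its 15 terminal taxa in alphabetical order.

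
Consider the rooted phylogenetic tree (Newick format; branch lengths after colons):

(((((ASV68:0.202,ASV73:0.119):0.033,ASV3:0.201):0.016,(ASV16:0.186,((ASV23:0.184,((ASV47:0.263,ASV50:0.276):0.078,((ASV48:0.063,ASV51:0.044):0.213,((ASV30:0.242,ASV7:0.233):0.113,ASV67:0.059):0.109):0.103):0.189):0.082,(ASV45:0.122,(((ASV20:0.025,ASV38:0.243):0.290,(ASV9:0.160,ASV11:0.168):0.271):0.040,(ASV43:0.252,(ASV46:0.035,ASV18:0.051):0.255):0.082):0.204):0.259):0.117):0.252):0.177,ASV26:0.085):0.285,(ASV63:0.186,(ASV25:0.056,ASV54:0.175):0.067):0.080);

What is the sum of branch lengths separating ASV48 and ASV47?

0.720

The path runs ASV48 → … → MRCA → … → ASV47; the MRCA is the node subtending ((ASV47,ASV50),((ASV48,ASV51),((ASV30,ASV7),ASV67))).
Branch lengths along that path: 0.063 + 0.213 + 0.103 + 0.078 + 0.263 = 0.720.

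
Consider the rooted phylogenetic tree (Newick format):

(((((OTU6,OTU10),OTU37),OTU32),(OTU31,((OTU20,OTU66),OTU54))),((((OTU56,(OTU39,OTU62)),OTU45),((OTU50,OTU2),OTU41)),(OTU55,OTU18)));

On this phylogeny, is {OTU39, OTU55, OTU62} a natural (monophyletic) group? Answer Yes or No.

The MRCA of the listed taxa subtends ((((OTU56,(OTU39,OTU62)),OTU45),((OTU50,OTU2),OTU41)),(OTU55,OTU18)).
That clade also contains OTU18, OTU2, OTU41, OTU45, OTU50, OTU56, which are not in the proposed group, so the group is not monophyletic.

No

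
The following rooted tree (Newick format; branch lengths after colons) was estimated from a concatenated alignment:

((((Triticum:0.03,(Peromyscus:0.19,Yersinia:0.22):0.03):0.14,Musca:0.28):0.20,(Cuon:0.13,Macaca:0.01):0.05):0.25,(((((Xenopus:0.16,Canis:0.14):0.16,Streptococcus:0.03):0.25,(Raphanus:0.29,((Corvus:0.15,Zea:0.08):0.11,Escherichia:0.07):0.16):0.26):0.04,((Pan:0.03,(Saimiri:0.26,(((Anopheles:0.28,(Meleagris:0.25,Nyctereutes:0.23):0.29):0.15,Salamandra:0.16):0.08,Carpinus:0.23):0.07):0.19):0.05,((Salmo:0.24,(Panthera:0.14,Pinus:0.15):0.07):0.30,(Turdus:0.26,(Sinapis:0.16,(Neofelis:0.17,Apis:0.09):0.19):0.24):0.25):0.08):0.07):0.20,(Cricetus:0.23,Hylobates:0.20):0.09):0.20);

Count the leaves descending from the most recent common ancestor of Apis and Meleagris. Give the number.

The MRCA of Apis and Meleagris is the node subtending ((Pan,(Saimiri,(((Anopheles,(Meleagris,Nyctereutes)),Salamandra),Carpinus))),((Salmo,(Panthera,Pinus)),(Turdus,(Sinapis,(Neofelis,Apis))))).
That clade contains 14 terminal taxa: Anopheles, Apis, Carpinus, Meleagris, Neofelis, Nyctereutes, Pan, Panthera, Pinus, Saimiri, Salamandra, Salmo, Sinapis, Turdus.

14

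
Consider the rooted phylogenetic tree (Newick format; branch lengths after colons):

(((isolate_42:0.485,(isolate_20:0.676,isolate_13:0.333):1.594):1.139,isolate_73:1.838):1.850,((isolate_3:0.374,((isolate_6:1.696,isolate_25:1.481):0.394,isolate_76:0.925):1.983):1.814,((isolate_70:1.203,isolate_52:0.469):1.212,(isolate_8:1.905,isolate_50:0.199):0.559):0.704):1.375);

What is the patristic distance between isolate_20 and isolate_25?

12.306

The path runs isolate_20 → … → MRCA → … → isolate_25; the MRCA is the root of the tree.
Branch lengths along that path: 0.676 + 1.594 + 1.139 + 1.850 + 1.375 + 1.814 + 1.983 + 0.394 + 1.481 = 12.306.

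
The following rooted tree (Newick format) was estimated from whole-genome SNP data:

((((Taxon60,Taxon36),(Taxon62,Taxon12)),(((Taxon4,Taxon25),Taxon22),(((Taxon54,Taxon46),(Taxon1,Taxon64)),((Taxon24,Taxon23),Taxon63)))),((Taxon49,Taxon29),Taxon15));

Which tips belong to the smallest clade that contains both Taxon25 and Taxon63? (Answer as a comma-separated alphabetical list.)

Tracing Taxon25: it sits inside (Taxon4,Taxon25).
Tracing Taxon63: it sits inside ((Taxon24,Taxon23),Taxon63).
The smallest clade enclosing both is (((Taxon4,Taxon25),Taxon22),(((Taxon54,Taxon46),(Taxon1,Taxon64)),((Taxon24,Taxon23),Taxon63))); the answer is its 10 terminal taxa in alphabetical order.

Taxon1, Taxon22, Taxon23, Taxon24, Taxon25, Taxon4, Taxon46, Taxon54, Taxon63, Taxon64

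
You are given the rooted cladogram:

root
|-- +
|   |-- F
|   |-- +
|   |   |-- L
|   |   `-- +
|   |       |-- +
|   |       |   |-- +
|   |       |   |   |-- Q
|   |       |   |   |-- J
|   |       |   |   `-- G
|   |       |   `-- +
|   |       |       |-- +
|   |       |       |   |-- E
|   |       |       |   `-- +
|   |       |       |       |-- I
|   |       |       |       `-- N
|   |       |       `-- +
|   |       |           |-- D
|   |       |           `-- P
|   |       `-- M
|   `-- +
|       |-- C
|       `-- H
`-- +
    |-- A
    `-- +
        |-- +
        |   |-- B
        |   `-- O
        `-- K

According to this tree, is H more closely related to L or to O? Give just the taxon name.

L

The MRCA of H and L subtends (F,(L,(((Q,J,G),((E,(I,N)),(D,P))),M)),(C,H)) (13 taxa).
The MRCA of H and O is the root, subtending the entire tree (17 taxa).
The first is nested inside the second, so H shares a more recent common ancestor with L.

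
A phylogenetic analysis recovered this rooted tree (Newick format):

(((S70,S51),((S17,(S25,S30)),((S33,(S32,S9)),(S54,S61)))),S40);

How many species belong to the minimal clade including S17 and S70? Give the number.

The MRCA of S17 and S70 is the node subtending ((S70,S51),((S17,(S25,S30)),((S33,(S32,S9)),(S54,S61)))).
That clade contains 10 terminal taxa: S17, S25, S30, S32, S33, S51, S54, S61, S70, S9.

10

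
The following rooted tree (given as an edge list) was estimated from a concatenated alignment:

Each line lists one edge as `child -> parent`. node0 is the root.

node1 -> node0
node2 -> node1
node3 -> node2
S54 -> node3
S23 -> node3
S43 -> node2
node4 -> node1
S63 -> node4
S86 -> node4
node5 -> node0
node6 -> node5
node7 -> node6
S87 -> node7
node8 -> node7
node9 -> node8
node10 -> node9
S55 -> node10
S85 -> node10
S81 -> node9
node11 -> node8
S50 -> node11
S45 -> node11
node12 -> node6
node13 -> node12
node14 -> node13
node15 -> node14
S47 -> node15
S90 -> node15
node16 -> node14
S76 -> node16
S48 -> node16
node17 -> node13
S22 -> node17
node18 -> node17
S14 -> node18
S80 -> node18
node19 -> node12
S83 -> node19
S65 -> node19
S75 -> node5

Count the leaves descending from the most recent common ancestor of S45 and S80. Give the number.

15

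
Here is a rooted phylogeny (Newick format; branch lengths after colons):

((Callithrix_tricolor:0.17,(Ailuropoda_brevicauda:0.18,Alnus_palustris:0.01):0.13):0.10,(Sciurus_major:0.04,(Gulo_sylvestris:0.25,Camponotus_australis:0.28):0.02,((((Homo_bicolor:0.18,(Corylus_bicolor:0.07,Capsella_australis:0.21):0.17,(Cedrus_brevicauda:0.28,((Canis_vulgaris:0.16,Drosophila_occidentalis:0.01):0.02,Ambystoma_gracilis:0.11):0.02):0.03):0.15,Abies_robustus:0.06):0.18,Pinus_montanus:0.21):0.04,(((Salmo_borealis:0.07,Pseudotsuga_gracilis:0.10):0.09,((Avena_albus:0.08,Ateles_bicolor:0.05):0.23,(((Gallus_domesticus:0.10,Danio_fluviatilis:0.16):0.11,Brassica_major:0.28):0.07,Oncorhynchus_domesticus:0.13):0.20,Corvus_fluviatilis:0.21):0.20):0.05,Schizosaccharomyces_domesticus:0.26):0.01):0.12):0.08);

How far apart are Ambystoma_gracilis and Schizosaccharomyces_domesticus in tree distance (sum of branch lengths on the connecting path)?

The path runs Ambystoma_gracilis → … → MRCA → … → Schizosaccharomyces_domesticus; the MRCA is the node subtending ((((Homo_bicolor,(Corylus_bicolor,Capsella_australis),(Cedrus_brevicauda,((Canis_vulgaris,Drosophila_occidentalis),Ambystoma_gracilis))),Abies_robustus),Pinus_montanus),(((Salmo_borealis,Pseudotsuga_gracilis),((Avena_albus,Ateles_bicolor),(((Gallus_domesticus,Danio_fluviatilis),Brassica_major),Oncorhynchus_domesticus),Corvus_fluviatilis)),Schizosaccharomyces_domesticus)).
Branch lengths along that path: 0.11 + 0.02 + 0.03 + 0.15 + 0.18 + 0.04 + 0.01 + 0.26 = 0.80.

0.80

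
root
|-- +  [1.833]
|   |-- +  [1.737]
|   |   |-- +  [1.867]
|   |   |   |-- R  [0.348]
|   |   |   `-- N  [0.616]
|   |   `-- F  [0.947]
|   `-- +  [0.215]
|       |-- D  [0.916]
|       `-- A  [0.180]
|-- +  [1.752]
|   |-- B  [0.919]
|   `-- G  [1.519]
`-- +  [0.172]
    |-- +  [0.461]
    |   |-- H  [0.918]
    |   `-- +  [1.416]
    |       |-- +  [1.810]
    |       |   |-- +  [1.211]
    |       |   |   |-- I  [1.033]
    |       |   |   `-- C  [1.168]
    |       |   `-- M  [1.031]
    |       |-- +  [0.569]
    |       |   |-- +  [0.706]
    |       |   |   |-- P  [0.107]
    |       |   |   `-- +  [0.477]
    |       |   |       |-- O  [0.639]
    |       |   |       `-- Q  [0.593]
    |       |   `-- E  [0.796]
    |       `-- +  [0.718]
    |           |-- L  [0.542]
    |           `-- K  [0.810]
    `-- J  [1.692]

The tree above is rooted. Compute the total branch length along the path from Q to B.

The path runs Q → … → MRCA → … → B; the MRCA is the root of the tree.
Branch lengths along that path: 0.593 + 0.477 + 0.706 + 0.569 + 1.416 + 0.461 + 0.172 + 1.752 + 0.919 = 7.065.

7.065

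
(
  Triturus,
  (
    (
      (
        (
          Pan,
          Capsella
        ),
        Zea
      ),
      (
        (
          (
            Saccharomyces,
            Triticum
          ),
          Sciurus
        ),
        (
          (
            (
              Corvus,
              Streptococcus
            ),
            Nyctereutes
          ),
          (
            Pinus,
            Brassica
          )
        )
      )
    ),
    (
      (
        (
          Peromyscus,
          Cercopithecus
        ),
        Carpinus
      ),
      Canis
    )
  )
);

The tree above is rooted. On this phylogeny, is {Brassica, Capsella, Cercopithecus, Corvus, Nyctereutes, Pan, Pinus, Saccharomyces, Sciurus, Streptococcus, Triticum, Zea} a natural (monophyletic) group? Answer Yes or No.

No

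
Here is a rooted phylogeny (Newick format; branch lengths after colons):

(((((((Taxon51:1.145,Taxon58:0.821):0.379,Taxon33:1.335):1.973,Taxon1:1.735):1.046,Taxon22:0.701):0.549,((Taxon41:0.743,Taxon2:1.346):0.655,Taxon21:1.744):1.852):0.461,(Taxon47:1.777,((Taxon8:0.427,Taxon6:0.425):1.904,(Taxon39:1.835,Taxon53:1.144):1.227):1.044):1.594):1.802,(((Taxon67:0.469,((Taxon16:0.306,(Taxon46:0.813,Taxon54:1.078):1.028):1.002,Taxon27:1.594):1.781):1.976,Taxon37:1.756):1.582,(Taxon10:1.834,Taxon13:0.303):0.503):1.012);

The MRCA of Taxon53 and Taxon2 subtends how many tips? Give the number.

The MRCA of Taxon53 and Taxon2 is the node subtending ((((((Taxon51,Taxon58),Taxon33),Taxon1),Taxon22),((Taxon41,Taxon2),Taxon21)),(Taxon47,((Taxon8,Taxon6),(Taxon39,Taxon53)))).
That clade contains 13 terminal taxa: Taxon1, Taxon2, Taxon21, Taxon22, Taxon33, Taxon39, Taxon41, Taxon47, Taxon51, Taxon53, Taxon58, Taxon6, Taxon8.

13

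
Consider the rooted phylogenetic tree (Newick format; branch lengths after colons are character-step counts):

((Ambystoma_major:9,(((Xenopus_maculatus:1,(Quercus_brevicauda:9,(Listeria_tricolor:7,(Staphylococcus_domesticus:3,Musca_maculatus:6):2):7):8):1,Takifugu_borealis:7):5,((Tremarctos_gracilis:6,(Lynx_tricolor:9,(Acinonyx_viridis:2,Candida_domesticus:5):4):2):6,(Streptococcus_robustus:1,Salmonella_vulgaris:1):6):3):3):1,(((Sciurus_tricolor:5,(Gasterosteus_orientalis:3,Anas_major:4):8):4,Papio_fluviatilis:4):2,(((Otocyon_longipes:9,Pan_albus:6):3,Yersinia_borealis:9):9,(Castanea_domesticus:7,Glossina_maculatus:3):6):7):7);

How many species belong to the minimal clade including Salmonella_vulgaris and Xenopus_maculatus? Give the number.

The MRCA of Salmonella_vulgaris and Xenopus_maculatus is the node subtending (((Xenopus_maculatus,(Quercus_brevicauda,(Listeria_tricolor,(Staphylococcus_domesticus,Musca_maculatus)))),Takifugu_borealis),((Tremarctos_gracilis,(Lynx_tricolor,(Acinonyx_viridis,Candida_domesticus))),(Streptococcus_robustus,Salmonella_vulgaris))).
That clade contains 12 terminal taxa: Acinonyx_viridis, Candida_domesticus, Listeria_tricolor, Lynx_tricolor, Musca_maculatus, Quercus_brevicauda, Salmonella_vulgaris, Staphylococcus_domesticus, Streptococcus_robustus, Takifugu_borealis, Tremarctos_gracilis, Xenopus_maculatus.

12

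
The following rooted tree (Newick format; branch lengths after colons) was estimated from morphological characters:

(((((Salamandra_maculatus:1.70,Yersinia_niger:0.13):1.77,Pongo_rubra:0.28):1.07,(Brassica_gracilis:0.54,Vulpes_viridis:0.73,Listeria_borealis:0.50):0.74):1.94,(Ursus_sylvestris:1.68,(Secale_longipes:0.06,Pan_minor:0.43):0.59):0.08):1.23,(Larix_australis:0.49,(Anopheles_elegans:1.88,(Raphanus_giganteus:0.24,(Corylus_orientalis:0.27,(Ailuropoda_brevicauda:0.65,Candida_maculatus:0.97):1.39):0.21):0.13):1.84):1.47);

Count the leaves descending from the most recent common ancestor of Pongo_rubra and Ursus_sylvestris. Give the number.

9

The MRCA of Pongo_rubra and Ursus_sylvestris is the node subtending ((((Salamandra_maculatus,Yersinia_niger),Pongo_rubra),(Brassica_gracilis,Vulpes_viridis,Listeria_borealis)),(Ursus_sylvestris,(Secale_longipes,Pan_minor))).
That clade contains 9 terminal taxa: Brassica_gracilis, Listeria_borealis, Pan_minor, Pongo_rubra, Salamandra_maculatus, Secale_longipes, Ursus_sylvestris, Vulpes_viridis, Yersinia_niger.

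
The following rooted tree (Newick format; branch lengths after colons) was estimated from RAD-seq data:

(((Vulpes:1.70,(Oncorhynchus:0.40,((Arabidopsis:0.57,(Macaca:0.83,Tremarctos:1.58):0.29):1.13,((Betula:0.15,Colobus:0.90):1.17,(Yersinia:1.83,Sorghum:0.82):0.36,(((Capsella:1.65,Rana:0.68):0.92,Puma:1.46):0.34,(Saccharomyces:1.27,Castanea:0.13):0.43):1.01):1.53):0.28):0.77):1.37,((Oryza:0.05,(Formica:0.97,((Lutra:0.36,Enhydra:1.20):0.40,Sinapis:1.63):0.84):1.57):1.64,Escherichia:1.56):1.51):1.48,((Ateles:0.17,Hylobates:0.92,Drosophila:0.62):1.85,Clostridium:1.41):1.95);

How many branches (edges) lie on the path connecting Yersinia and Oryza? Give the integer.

9

The MRCA of Yersinia and Oryza is the node subtending ((Vulpes,(Oncorhynchus,((Arabidopsis,(Macaca,Tremarctos)),((Betula,Colobus),(Yersinia,Sorghum),(((Capsella,Rana),Puma),(Saccharomyces,Castanea)))))),((Oryza,(Formica,((Lutra,Enhydra),Sinapis))),Escherichia)).
From Yersinia up to that node: 6 branches. From Oryza up to the same node: 3 branches. Total: 6 + 3 = 9.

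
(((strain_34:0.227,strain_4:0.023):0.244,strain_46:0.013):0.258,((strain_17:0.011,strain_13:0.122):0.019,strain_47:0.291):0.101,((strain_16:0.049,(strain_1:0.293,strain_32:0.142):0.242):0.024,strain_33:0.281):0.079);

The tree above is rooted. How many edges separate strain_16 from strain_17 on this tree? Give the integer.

The MRCA of strain_16 and strain_17 is the root of the tree.
From strain_16 up to that node: 3 branches. From strain_17 up to the same node: 3 branches. Total: 3 + 3 = 6.

6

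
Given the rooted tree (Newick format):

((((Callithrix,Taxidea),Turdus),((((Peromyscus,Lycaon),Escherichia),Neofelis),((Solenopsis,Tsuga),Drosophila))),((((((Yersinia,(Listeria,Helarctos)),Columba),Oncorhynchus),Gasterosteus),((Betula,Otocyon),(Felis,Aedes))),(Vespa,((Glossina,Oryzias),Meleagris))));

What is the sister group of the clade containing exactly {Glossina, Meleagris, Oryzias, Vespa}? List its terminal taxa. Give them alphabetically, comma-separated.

Aedes, Betula, Columba, Felis, Gasterosteus, Helarctos, Listeria, Oncorhynchus, Otocyon, Yersinia

The clade containing exactly {Glossina, Meleagris, Oryzias, Vespa} attaches to the tree at the node subtending ((((((Yersinia,(Listeria,Helarctos)),Columba),Oncorhynchus),Gasterosteus),((Betula,Otocyon),(Felis,Aedes))),(Vespa,((Glossina,Oryzias),Meleagris))).
The other lineage descending from that same node — the sister group — is (((((Yersinia,(Listeria,Helarctos)),Columba),Oncorhynchus),Gasterosteus),((Betula,Otocyon),(Felis,Aedes))); its 10 tips in alphabetical order are the answer.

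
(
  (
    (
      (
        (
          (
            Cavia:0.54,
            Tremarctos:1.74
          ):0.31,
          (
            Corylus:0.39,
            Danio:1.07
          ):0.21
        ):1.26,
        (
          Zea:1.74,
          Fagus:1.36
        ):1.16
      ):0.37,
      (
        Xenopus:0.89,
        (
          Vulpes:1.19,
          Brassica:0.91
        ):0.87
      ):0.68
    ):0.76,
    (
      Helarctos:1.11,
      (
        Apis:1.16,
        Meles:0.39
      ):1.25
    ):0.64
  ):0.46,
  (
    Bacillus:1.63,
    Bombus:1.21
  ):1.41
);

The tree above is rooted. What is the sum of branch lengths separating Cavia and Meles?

The path runs Cavia → … → MRCA → … → Meles; the MRCA is the node subtending (((((Cavia,Tremarctos),(Corylus,Danio)),(Zea,Fagus)),(Xenopus,(Vulpes,Brassica))),(Helarctos,(Apis,Meles))).
Branch lengths along that path: 0.54 + 0.31 + 1.26 + 0.37 + 0.76 + 0.64 + 1.25 + 0.39 = 5.52.

5.52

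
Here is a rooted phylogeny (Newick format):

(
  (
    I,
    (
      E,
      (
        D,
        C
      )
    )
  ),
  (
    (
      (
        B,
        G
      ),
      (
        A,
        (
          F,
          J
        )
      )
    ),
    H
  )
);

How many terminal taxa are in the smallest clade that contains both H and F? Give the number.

The MRCA of H and F is the node subtending (((B,G),(A,(F,J))),H).
That clade contains 6 terminal taxa: A, B, F, G, H, J.

6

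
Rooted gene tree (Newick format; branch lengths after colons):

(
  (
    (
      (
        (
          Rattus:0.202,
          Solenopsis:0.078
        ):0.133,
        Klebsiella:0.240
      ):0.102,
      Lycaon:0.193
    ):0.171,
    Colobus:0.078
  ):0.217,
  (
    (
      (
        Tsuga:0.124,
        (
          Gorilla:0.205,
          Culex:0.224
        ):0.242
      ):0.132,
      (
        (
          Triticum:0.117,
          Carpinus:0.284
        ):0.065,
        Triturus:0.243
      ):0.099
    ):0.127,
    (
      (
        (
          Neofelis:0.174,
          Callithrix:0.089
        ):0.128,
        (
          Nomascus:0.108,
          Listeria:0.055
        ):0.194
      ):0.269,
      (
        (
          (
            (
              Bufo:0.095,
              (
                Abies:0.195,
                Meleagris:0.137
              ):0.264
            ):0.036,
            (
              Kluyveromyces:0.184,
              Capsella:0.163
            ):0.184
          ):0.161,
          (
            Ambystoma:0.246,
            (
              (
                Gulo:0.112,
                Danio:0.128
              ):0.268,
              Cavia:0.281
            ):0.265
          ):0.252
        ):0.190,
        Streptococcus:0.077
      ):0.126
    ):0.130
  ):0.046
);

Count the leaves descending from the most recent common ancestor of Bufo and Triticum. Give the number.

20

The MRCA of Bufo and Triticum is the node subtending (((Tsuga,(Gorilla,Culex)),((Triticum,Carpinus),Triturus)),(((Neofelis,Callithrix),(Nomascus,Listeria)),((((Bufo,(Abies,Meleagris)),(Kluyveromyces,Capsella)),(Ambystoma,((Gulo,Danio),Cavia))),Streptococcus))).
That clade contains 20 terminal taxa: Abies, Ambystoma, Bufo, Callithrix, Capsella, Carpinus, Cavia, Culex, Danio, Gorilla, Gulo, Kluyveromyces, Listeria, Meleagris, Neofelis, Nomascus, Streptococcus, Triticum, Triturus, Tsuga.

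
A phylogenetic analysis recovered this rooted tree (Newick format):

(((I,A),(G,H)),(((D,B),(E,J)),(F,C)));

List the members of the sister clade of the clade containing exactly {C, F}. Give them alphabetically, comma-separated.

The clade containing exactly {C, F} attaches to the tree at the node subtending (((D,B),(E,J)),(F,C)).
The other lineage descending from that same node — the sister group — is ((D,B),(E,J)); its 4 tips in alphabetical order are the answer.

B, D, E, J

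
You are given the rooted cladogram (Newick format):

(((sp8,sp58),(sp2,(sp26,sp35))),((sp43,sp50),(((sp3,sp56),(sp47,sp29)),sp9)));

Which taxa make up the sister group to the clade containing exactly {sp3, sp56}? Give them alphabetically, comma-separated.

sp29, sp47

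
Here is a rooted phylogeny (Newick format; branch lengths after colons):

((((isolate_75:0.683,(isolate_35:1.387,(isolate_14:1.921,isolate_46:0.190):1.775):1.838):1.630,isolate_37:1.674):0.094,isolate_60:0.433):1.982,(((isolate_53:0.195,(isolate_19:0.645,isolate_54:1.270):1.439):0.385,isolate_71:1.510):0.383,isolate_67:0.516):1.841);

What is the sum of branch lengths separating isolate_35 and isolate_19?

The path runs isolate_35 → … → MRCA → … → isolate_19; the MRCA is the root of the tree.
Branch lengths along that path: 1.387 + 1.838 + 1.630 + 0.094 + 1.982 + 1.841 + 0.383 + 0.385 + 1.439 + 0.645 = 11.624.

11.624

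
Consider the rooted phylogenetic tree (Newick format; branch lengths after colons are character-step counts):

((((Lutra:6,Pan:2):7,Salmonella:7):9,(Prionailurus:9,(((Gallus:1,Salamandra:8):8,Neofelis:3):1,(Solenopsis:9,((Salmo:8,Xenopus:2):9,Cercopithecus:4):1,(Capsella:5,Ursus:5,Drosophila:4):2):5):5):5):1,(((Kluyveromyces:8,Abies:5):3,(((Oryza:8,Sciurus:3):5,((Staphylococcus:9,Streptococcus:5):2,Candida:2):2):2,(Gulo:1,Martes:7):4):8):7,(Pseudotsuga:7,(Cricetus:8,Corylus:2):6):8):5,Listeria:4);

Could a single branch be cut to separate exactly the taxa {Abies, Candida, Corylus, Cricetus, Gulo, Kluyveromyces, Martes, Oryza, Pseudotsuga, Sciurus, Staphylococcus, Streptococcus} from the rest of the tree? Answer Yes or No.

Yes

The most recent common ancestor of these taxa subtends (((Kluyveromyces,Abies),(((Oryza,Sciurus),((Staphylococcus,Streptococcus),Candida)),(Gulo,Martes))),(Pseudotsuga,(Cricetus,Corylus))).
That clade has exactly 12 tips — every listed taxon and nothing else — so the group is monophyletic.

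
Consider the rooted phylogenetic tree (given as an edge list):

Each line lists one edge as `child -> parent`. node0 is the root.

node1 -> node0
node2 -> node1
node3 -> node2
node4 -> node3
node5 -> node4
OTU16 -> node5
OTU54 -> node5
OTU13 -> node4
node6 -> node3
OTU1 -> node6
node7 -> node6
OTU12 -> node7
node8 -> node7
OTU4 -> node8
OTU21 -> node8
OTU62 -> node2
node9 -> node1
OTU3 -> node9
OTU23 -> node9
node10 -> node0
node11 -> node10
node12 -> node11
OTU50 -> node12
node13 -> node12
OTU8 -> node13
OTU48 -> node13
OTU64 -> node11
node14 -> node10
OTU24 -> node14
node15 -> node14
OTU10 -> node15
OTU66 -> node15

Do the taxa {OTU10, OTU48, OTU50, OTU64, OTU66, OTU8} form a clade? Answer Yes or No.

The MRCA of the listed taxa subtends (((OTU50,(OTU8,OTU48)),OTU64),(OTU24,(OTU10,OTU66))).
That clade also contains OTU24, which is not in the proposed group, so the group is not monophyletic.

No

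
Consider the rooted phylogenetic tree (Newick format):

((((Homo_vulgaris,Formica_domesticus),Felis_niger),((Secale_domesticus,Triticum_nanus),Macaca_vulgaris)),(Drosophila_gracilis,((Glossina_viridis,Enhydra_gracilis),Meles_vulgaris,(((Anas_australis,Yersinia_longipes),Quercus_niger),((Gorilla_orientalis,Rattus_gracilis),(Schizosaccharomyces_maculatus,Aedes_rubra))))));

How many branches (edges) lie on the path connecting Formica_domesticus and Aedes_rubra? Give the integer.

The MRCA of Formica_domesticus and Aedes_rubra is the root of the tree.
From Formica_domesticus up to that node: 4 branches. From Aedes_rubra up to the same node: 6 branches. Total: 4 + 6 = 10.

10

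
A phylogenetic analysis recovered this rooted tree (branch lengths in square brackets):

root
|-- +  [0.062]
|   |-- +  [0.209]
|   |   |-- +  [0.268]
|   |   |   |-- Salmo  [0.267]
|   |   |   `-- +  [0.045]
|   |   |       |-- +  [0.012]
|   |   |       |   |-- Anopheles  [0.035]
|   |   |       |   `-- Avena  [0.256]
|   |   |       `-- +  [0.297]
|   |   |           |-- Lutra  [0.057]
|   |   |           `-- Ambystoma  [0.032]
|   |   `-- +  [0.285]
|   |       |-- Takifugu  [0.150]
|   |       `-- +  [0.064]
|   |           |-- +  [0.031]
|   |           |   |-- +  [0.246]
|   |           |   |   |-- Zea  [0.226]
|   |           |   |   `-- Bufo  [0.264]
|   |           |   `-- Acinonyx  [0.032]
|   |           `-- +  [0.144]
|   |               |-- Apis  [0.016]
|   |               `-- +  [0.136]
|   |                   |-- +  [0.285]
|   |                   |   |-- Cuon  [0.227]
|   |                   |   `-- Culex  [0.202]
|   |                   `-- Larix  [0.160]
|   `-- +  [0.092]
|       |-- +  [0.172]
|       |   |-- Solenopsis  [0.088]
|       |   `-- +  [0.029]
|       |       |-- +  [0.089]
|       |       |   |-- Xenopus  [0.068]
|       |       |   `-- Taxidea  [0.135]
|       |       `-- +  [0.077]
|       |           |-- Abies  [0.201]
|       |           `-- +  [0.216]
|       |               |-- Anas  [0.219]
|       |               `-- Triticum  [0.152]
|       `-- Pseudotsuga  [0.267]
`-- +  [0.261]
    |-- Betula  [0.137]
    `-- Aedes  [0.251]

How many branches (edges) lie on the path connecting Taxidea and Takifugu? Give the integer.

The MRCA of Taxidea and Takifugu is the node subtending (((Salmo,((Anopheles,Avena),(Lutra,Ambystoma))),(Takifugu,(((Zea,Bufo),Acinonyx),(Apis,((Cuon,Culex),Larix))))),((Solenopsis,((Xenopus,Taxidea),(Abies,(Anas,Triticum)))),Pseudotsuga)).
From Taxidea up to that node: 5 branches. From Takifugu up to the same node: 3 branches. Total: 5 + 3 = 8.

8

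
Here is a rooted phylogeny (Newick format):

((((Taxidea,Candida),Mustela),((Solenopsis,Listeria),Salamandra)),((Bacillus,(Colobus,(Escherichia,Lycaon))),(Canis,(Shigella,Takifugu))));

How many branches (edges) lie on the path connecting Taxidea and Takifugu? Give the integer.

The MRCA of Taxidea and Takifugu is the root of the tree.
From Taxidea up to that node: 4 branches. From Takifugu up to the same node: 4 branches. Total: 4 + 4 = 8.

8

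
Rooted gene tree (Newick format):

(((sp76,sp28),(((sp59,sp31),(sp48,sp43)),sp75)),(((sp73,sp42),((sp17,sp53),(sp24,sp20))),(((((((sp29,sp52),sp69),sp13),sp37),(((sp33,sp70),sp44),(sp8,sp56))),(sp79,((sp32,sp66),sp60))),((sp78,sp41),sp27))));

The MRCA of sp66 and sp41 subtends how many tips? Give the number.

17

The MRCA of sp66 and sp41 is the node subtending (((((((sp29,sp52),sp69),sp13),sp37),(((sp33,sp70),sp44),(sp8,sp56))),(sp79,((sp32,sp66),sp60))),((sp78,sp41),sp27)).
That clade contains 17 terminal taxa: sp13, sp27, sp29, sp32, sp33, sp37, sp41, sp44, sp52, sp56, sp60, sp66, sp69, sp70, sp78, sp79, sp8.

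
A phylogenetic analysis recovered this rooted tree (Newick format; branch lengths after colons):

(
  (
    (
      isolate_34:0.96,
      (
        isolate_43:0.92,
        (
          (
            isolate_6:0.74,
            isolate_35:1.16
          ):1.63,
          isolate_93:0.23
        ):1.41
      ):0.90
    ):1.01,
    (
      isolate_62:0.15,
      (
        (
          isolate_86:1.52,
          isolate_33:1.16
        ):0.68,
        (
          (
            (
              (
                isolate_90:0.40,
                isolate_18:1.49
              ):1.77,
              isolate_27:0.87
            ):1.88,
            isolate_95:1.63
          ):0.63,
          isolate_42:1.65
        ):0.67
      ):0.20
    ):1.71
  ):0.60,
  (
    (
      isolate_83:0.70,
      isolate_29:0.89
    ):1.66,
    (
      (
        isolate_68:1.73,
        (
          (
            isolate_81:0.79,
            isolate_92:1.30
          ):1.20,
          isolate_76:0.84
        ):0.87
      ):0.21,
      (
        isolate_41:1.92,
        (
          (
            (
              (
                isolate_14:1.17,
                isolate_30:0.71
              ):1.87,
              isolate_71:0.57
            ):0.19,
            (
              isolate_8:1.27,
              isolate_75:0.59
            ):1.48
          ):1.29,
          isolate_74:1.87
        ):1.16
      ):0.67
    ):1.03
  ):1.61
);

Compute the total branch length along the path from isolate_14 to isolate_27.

15.55

The path runs isolate_14 → … → MRCA → … → isolate_27; the MRCA is the root of the tree.
Branch lengths along that path: 1.17 + 1.87 + 0.19 + 1.29 + 1.16 + 0.67 + 1.03 + 1.61 + 0.60 + 1.71 + 0.20 + 0.67 + 0.63 + 1.88 + 0.87 = 15.55.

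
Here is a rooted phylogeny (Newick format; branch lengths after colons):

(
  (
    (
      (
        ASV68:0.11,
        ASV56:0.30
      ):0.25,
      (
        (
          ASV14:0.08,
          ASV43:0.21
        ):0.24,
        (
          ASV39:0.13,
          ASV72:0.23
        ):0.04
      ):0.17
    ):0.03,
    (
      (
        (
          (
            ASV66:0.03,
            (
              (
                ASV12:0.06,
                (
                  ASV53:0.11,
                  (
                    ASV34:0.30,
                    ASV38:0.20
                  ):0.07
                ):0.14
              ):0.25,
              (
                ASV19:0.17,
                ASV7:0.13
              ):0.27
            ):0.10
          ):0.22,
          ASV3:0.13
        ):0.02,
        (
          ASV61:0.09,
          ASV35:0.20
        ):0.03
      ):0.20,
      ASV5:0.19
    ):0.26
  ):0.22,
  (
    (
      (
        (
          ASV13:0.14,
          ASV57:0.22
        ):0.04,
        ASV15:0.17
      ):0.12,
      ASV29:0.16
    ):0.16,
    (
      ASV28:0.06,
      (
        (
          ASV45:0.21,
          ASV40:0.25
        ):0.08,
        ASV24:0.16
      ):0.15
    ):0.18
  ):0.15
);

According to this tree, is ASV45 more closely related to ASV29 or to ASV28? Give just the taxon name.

ASV28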